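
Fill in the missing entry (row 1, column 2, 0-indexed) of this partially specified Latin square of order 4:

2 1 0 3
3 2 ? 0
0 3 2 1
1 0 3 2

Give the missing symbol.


Row 1 contains symbols [0, 2, 3] — missing [1].
Column 2 contains symbols [0, 2, 3] — missing [1].
The missing symbol must appear in both missing sets; intersection = [1].
Therefore the hidden value is 1.

Missing value = 1.


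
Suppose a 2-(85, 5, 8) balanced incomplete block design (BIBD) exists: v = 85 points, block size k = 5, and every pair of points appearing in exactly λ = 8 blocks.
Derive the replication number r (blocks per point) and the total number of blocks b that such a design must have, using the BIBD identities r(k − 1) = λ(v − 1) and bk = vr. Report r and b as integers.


Any 2-(v, k, λ) BIBD satisfies two necessary conditions:
  (i)  Each point sits in r blocks, and counting incidences through any fixed point gives r(k − 1) = λ(v − 1), so r = λ(v − 1)/(k − 1).
  (ii) Total incidences bk = vr, so b = vr/k.
Step 1: r = λ(v − 1)/(k − 1) = 8·(85 − 1)/(5 − 1) = 8·84/4 = 672/4 = 168.
Step 2: b = vr/k = 85·168/5 = 14280/5 = 2856.
Check integrality: r = 168 ∈ Z ✓, b = 2856 ∈ Z ✓.
(These identities are necessary conditions: they determine r and b for any design with these parameters, but do not by themselves prove that one exists.)

r = 168, b = 2856.


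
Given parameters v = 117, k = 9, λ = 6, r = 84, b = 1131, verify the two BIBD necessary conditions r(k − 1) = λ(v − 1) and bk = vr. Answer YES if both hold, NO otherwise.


Condition (i): r(k − 1) = 84·8 = 672; λ(v − 1) = 6·116 = 696. Match? NO.
Condition (ii): bk = 1131·9 = 10179; vr = 117·84 = 9828. Match? NO.
Both conditions hold? NO.

NO


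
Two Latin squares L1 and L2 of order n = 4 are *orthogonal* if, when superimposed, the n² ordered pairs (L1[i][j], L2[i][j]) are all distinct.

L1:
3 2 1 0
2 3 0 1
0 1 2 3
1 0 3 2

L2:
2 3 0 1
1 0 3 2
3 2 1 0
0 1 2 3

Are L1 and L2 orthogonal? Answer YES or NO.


Form the n² = 16 superimposed pairs (L1[i][j], L2[i][j]), row by row (rows and columns indexed from 0):
row 0: (3,2) (2,3) (1,0) (0,1)
row 1: (2,1) (3,0) (0,3) (1,2)
row 2: (0,3) (1,2) (2,1) (3,0)
row 3: (1,0) (0,1) (3,2) (2,3)
Orthogonality requires all 16 pairs distinct.
But the pair (0,3) repeats: cell (1,2) has L1 = 0, L2 = 3, and cell (2,0) has L1 = 0, L2 = 3.
A repeated pair means some other pair never occurs (only 8 distinct pairs out of 16), so the squares are not orthogonal.
Conclusion: NO.

NO


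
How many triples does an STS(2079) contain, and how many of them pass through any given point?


An STS(v) is a 2-(v, 3, 1) BIBD: block size k = 3, λ = 1.
Replication: r(k − 1) = λ(v − 1) ⇒ r·2 = 2079 − 1 = 2078 ⇒ r = 1039.
Block count: bk = vr ⇒ b·3 = 2079·1039 = 2160081 ⇒ b = 720027.

r = 1039, b = 720027.


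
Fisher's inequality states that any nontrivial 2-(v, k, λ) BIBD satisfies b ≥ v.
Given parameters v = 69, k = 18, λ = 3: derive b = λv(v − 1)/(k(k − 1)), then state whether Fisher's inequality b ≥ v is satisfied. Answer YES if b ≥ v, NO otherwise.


b = λv(v − 1)/(k(k − 1)) = 3·69·68/(18·17) = 14076/306 = 46.
Compare with v = 69: b < v, so Fisher's inequality fails.

NO


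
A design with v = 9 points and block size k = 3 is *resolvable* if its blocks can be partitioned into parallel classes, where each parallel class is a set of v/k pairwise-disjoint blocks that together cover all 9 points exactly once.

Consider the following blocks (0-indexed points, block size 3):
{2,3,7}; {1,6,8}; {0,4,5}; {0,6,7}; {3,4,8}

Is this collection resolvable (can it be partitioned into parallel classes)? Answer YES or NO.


v = 9, block size k = 3, number of blocks = 5.
For resolvability, blocks must partition into parallel classes of size v/k = 3.
Total blocks must therefore be a multiple of 3: 5 = 3·1 + 2 ⇒ not divisible ✗.
Resolvable? NO.

NO


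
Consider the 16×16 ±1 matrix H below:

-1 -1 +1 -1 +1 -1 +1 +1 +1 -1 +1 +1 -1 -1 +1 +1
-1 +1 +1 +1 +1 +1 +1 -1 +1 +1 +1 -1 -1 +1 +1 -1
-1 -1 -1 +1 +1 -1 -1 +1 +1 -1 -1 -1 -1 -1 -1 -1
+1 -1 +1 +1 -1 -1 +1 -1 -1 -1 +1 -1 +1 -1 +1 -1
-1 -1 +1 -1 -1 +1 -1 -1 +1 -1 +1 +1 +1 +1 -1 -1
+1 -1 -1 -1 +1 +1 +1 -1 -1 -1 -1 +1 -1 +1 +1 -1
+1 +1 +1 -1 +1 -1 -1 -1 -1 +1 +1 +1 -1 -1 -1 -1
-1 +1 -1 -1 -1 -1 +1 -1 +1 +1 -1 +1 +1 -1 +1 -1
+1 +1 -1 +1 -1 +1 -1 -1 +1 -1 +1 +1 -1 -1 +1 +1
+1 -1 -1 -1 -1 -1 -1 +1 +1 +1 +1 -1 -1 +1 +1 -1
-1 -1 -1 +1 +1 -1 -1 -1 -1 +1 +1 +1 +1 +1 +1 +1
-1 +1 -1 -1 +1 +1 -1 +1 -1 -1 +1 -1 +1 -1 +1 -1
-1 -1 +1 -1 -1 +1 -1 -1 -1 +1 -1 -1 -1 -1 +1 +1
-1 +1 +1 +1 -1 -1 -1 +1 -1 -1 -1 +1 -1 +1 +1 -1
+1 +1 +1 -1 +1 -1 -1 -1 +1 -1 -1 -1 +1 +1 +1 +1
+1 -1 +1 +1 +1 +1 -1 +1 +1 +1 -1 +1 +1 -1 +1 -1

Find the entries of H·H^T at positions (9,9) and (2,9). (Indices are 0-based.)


Row 2 of H: [-1, -1, -1, 1, 1, -1, -1, 1, 1, -1, -1, -1, -1, -1, -1, -1].
Row 9 of H: [1, -1, -1, -1, -1, -1, -1, 1, 1, 1, 1, -1, -1, 1, 1, -1].
(H·H^T)[9][9] = Σ_j H[9][j]·H[9][j] = (1)² + (-1)² + (-1)² + (-1)² + (-1)² + (-1)² + (-1)² + (1)² + (1)² + (1)² + (1)² + (-1)² + (-1)² + (1)² + (1)² + (-1)² = 1 + 1 + 1 + 1 + 1 + 1 + 1 + 1 + 1 + 1 + 1 + 1 + 1 + 1 + 1 + 1 = 16.
(H·H^T)[2][9] = Σ_j H[2][j]·H[9][j] = (-1)·(1) + (-1)·(-1) + (-1)·(-1) + (1)·(-1) + (1)·(-1) + (-1)·(-1) + (-1)·(-1) + (1)·(1) + (1)·(1) + (-1)·(1) + (-1)·(1) + (-1)·(-1) + (-1)·(-1) + (-1)·(1) + (-1)·(1) + (-1)·(-1) = -1 + 1 + 1 + -1 + -1 + 1 + 1 + 1 + 1 + -1 + -1 + 1 + 1 + -1 + -1 + 1 = 2.
Rows 2 and 9 are not orthogonal (dot product = 2 ≠ 0), so H is not a Hadamard matrix.

(9,9) entry = 16; (2,9) entry = 2.


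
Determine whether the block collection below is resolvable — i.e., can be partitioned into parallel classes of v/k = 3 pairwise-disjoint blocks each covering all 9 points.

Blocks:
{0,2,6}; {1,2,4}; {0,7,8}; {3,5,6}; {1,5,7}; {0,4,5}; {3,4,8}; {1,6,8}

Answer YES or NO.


v = 9, block size k = 3, number of blocks = 8.
For resolvability, blocks must partition into parallel classes of size v/k = 3.
Total blocks must therefore be a multiple of 3: 8 = 3·2 + 2 ⇒ not divisible ✗.
Resolvable? NO.

NO


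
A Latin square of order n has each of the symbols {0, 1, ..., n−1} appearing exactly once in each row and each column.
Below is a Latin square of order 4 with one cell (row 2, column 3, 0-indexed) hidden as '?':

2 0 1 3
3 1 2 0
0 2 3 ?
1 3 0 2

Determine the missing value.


Row 2 contains symbols [0, 2, 3] — missing [1].
Column 3 contains symbols [0, 2, 3] — missing [1].
The missing symbol must appear in both missing sets; intersection = [1].
Therefore the hidden value is 1.

Missing value = 1.


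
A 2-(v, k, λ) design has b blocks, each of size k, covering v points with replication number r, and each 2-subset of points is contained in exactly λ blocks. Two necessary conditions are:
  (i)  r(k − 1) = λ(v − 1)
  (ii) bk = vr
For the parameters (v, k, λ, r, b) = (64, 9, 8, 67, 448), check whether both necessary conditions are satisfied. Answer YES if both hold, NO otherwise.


Condition (i): r(k − 1) = 67·8 = 536; λ(v − 1) = 8·63 = 504. Match? NO.
Condition (ii): bk = 448·9 = 4032; vr = 64·67 = 4288. Match? NO.
Both conditions hold? NO.

NO


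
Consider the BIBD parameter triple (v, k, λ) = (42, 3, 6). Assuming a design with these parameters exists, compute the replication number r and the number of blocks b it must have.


Any 2-(v, k, λ) BIBD satisfies two necessary conditions:
  (i)  Each point sits in r blocks, and counting incidences through any fixed point gives r(k − 1) = λ(v − 1), so r = λ(v − 1)/(k − 1).
  (ii) Total incidences bk = vr, so b = vr/k.
Step 1: r = λ(v − 1)/(k − 1) = 6·(42 − 1)/(3 − 1) = 6·41/2 = 246/2 = 123.
Step 2: b = vr/k = 42·123/3 = 5166/3 = 1722.
Check integrality: r = 123 ∈ Z ✓, b = 1722 ∈ Z ✓.
(These identities are necessary conditions: they determine r and b for any design with these parameters, but do not by themselves prove that one exists.)

r = 123, b = 1722.


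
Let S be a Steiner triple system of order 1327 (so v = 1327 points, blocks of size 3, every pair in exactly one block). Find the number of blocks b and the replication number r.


An STS(v) is a 2-(v, 3, 1) BIBD: block size k = 3, λ = 1.
Replication: r(k − 1) = λ(v − 1) ⇒ r·2 = 1327 − 1 = 1326 ⇒ r = 663.
Block count: b = v(v − 1)/6 = 1327·1326/6 = 1759602/6 = 293267.

r = 663, b = 293267.


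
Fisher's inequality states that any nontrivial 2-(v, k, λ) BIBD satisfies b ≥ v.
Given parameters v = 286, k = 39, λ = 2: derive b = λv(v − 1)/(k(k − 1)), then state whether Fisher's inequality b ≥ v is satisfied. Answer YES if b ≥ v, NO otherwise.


b = λv(v − 1)/(k(k − 1)) = 2·286·285/(39·38) = 163020/1482 = 110.
Compare with v = 286: b < v, so Fisher's inequality fails.

NO


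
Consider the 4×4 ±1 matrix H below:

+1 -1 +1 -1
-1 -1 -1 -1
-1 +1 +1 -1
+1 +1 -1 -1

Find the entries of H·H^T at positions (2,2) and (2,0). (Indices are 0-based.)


Row 0 of H: [1, -1, 1, -1].
Row 2 of H: [-1, 1, 1, -1].
(H·H^T)[2][2] = Σ_j H[2][j]·H[2][j] = (-1)² + (1)² + (1)² + (-1)² = 1 + 1 + 1 + 1 = 4.
(H·H^T)[2][0] = Σ_j H[2][j]·H[0][j] = (-1)·(1) + (1)·(-1) + (1)·(1) + (-1)·(-1) = -1 + -1 + 1 + 1 = 0.
So rows 2 and 0 are orthogonal; the diagonal entry equals n = 4.

(2,2) entry = 4; (2,0) entry = 0.


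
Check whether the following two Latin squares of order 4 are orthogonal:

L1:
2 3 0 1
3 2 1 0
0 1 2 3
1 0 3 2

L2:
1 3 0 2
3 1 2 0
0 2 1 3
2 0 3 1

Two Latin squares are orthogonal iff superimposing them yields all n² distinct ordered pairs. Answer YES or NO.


Form the n² = 16 superimposed pairs (L1[i][j], L2[i][j]), row by row (rows and columns indexed from 0):
row 0: (2,1) (3,3) (0,0) (1,2)
row 1: (3,3) (2,1) (1,2) (0,0)
row 2: (0,0) (1,2) (2,1) (3,3)
row 3: (1,2) (0,0) (3,3) (2,1)
Orthogonality requires all 16 pairs distinct.
But the pair (3,3) repeats: cell (0,1) has L1 = 3, L2 = 3, and cell (1,0) has L1 = 3, L2 = 3.
A repeated pair means some other pair never occurs (only 4 distinct pairs out of 16), so the squares are not orthogonal.
Conclusion: NO.

NO


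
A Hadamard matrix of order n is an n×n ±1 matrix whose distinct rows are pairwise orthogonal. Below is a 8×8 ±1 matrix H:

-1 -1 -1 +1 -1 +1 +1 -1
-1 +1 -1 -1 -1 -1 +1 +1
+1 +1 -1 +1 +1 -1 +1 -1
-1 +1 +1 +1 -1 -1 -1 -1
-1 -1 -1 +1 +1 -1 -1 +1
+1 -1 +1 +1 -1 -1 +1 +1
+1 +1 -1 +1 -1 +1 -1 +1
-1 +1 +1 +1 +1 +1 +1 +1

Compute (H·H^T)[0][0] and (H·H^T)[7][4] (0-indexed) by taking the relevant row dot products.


Row 0 of H: [-1, -1, -1, 1, -1, 1, 1, -1].
Row 4 of H: [-1, -1, -1, 1, 1, -1, -1, 1].
Row 7 of H: [-1, 1, 1, 1, 1, 1, 1, 1].
(H·H^T)[0][0] = Σ_j H[0][j]·H[0][j] = (-1)² + (-1)² + (-1)² + (1)² + (-1)² + (1)² + (1)² + (-1)² = 1 + 1 + 1 + 1 + 1 + 1 + 1 + 1 = 8.
(H·H^T)[7][4] = Σ_j H[7][j]·H[4][j] = (-1)·(-1) + (1)·(-1) + (1)·(-1) + (1)·(1) + (1)·(1) + (1)·(-1) + (1)·(-1) + (1)·(1) = 1 + -1 + -1 + 1 + 1 + -1 + -1 + 1 = 0.
So rows 7 and 4 are orthogonal; the diagonal entry equals n = 8.

(0,0) entry = 8; (7,4) entry = 0.


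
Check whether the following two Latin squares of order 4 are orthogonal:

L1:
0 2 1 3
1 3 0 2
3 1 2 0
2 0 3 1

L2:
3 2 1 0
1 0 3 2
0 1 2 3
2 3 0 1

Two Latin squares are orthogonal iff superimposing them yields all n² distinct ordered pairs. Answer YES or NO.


Form the n² = 16 superimposed pairs (L1[i][j], L2[i][j]), row by row (rows and columns indexed from 0):
row 0: (0,3) (2,2) (1,1) (3,0)
row 1: (1,1) (3,0) (0,3) (2,2)
row 2: (3,0) (1,1) (2,2) (0,3)
row 3: (2,2) (0,3) (3,0) (1,1)
Orthogonality requires all 16 pairs distinct.
But the pair (1,1) repeats: cell (0,2) has L1 = 1, L2 = 1, and cell (1,0) has L1 = 1, L2 = 1.
A repeated pair means some other pair never occurs (only 4 distinct pairs out of 16), so the squares are not orthogonal.
Conclusion: NO.

NO


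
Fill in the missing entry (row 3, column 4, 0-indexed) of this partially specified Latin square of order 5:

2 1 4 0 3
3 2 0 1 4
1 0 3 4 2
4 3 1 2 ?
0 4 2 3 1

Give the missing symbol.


Row 3 contains symbols [1, 2, 3, 4] — missing [0].
Column 4 contains symbols [1, 2, 3, 4] — missing [0].
The missing symbol must appear in both missing sets; intersection = [0].
Therefore the hidden value is 0.

Missing value = 0.


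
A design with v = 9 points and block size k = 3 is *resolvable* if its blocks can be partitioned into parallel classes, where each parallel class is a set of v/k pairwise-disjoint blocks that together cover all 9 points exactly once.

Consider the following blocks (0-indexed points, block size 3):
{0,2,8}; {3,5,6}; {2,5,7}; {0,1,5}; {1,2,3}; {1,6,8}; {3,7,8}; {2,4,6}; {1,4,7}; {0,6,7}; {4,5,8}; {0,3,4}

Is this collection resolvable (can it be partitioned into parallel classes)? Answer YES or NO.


v = 9, block size k = 3, number of blocks = 12.
For resolvability, blocks must partition into parallel classes of size v/k = 3.
Total blocks must therefore be a multiple of 3: 12 = 3·4 + 0 ⇒ divisible ✓.
Greedy packing gives 4 candidate class(es). Each should be a full parallel class (size 3, covers all 9 points).
  Class 1 (3 blocks): {0,2,8}; {3,5,6}; {1,4,7}. Points covered: [0, 1, 2, 3, 4, 5, 6, 7, 8].
  Class 2 (3 blocks): {2,5,7}; {1,6,8}; {0,3,4}. Points covered: [0, 1, 2, 3, 4, 5, 6, 7, 8].
  Class 3 (3 blocks): {0,1,5}; {3,7,8}; {2,4,6}. Points covered: [0, 1, 2, 3, 4, 5, 6, 7, 8].
  Class 4 (3 blocks): {1,2,3}; {0,6,7}; {4,5,8}. Points covered: [0, 1, 2, 3, 4, 5, 6, 7, 8].
All classes full (size 3)? YES. All classes cover every point? YES.
Resolvable? YES.

YES


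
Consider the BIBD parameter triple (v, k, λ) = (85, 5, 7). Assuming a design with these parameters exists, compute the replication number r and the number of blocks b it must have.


Any 2-(v, k, λ) BIBD satisfies two necessary conditions:
  (i)  Each point sits in r blocks, and counting incidences through any fixed point gives r(k − 1) = λ(v − 1), so r = λ(v − 1)/(k − 1).
  (ii) Total incidences bk = vr, so b = vr/k.
Step 1: r = λ(v − 1)/(k − 1) = 7·(85 − 1)/(5 − 1) = 7·84/4 = 588/4 = 147.
Step 2: b = vr/k = 85·147/5 = 12495/5 = 2499.
Check integrality: r = 147 ∈ Z ✓, b = 2499 ∈ Z ✓.
(These identities are necessary conditions: they determine r and b for any design with these parameters, but do not by themselves prove that one exists.)

r = 147, b = 2499.


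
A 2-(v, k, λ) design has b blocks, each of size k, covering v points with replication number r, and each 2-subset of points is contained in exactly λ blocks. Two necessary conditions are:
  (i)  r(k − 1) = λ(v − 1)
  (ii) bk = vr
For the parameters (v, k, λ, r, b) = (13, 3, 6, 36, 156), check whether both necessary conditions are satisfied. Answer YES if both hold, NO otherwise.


Condition (i): r(k − 1) = 36·2 = 72; λ(v − 1) = 6·12 = 72. Match? YES.
Condition (ii): bk = 156·3 = 468; vr = 13·36 = 468. Match? YES.
Both conditions hold? YES.

YES


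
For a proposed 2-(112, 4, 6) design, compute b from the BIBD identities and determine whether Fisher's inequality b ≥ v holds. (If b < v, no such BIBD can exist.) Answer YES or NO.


r = λ(v − 1)/(k − 1) = 6·111/3 = 222.
b = vr/k = 112·222/4 = 6216.
Fisher's inequality: b ≥ v ⇔ 6216 ≥ 112? YES.

YES


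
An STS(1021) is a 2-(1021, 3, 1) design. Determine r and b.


An STS(v) is a 2-(v, 3, 1) BIBD: block size k = 3, λ = 1.
Replication: r(k − 1) = λ(v − 1) ⇒ r·2 = 1021 − 1 = 1020 ⇒ r = 510.
Block count: bk = vr ⇒ b·3 = 1021·510 = 520710 ⇒ b = 173570.
(Check via b = v(v − 1)/6 = 1021·1020/6 = 1041420/6 = 173570.)

r = 510, b = 173570.


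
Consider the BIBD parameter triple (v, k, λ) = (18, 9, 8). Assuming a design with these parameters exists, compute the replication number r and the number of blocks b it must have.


Any 2-(v, k, λ) BIBD satisfies two necessary conditions:
  (i)  Each point sits in r blocks, and counting incidences through any fixed point gives r(k − 1) = λ(v − 1), so r = λ(v − 1)/(k − 1).
  (ii) Total incidences bk = vr, so b = vr/k.
Step 1: r = λ(v − 1)/(k − 1) = 8·(18 − 1)/(9 − 1) = 8·17/8 = 136/8 = 17.
Step 2: b = vr/k = 18·17/9 = 306/9 = 34.
Check integrality: r = 17 ∈ Z ✓, b = 34 ∈ Z ✓.
(These identities are necessary conditions: they determine r and b for any design with these parameters, but do not by themselves prove that one exists.)

r = 17, b = 34.


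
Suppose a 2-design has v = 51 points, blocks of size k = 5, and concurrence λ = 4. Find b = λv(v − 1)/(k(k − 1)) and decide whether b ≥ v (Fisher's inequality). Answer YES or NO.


r = λ(v − 1)/(k − 1) = 4·50/4 = 50.
b = vr/k = 51·50/5 = 510.
Fisher's inequality: b ≥ v ⇔ 510 ≥ 51? YES.

YES


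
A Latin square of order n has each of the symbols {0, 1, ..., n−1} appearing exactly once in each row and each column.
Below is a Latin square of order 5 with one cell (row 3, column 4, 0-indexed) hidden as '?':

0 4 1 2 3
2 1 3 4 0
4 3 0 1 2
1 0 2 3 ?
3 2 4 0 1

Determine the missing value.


Row 3 contains symbols [0, 1, 2, 3] — missing [4].
Column 4 contains symbols [0, 1, 2, 3] — missing [4].
The missing symbol must appear in both missing sets; intersection = [4].
Therefore the hidden value is 4.

Missing value = 4.


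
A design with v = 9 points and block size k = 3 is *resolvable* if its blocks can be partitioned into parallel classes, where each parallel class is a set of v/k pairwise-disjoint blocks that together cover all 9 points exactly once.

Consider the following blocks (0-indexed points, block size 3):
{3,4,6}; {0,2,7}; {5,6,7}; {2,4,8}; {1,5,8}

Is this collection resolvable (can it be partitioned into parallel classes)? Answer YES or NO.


v = 9, block size k = 3, number of blocks = 5.
For resolvability, blocks must partition into parallel classes of size v/k = 3.
Total blocks must therefore be a multiple of 3: 5 = 3·1 + 2 ⇒ not divisible ✗.
Resolvable? NO.

NO


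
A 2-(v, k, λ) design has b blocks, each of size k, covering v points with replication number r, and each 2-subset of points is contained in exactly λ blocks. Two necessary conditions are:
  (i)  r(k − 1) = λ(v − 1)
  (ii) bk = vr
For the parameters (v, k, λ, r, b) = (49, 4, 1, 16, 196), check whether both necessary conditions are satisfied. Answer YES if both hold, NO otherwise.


Condition (i): r(k − 1) = 16·3 = 48; λ(v − 1) = 1·48 = 48. Match? YES.
Condition (ii): bk = 196·4 = 784; vr = 49·16 = 784. Match? YES.
Both conditions hold? YES.

YES


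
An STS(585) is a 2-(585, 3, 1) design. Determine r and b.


An STS(v) is a 2-(v, 3, 1) BIBD: block size k = 3, λ = 1.
Replication: r(k − 1) = λ(v − 1) ⇒ r·2 = 585 − 1 = 584 ⇒ r = 292.
Block count: bk = vr ⇒ b·3 = 585·292 = 170820 ⇒ b = 56940.
(Check via b = v(v − 1)/6 = 585·584/6 = 341640/6 = 56940.)

r = 292, b = 56940.


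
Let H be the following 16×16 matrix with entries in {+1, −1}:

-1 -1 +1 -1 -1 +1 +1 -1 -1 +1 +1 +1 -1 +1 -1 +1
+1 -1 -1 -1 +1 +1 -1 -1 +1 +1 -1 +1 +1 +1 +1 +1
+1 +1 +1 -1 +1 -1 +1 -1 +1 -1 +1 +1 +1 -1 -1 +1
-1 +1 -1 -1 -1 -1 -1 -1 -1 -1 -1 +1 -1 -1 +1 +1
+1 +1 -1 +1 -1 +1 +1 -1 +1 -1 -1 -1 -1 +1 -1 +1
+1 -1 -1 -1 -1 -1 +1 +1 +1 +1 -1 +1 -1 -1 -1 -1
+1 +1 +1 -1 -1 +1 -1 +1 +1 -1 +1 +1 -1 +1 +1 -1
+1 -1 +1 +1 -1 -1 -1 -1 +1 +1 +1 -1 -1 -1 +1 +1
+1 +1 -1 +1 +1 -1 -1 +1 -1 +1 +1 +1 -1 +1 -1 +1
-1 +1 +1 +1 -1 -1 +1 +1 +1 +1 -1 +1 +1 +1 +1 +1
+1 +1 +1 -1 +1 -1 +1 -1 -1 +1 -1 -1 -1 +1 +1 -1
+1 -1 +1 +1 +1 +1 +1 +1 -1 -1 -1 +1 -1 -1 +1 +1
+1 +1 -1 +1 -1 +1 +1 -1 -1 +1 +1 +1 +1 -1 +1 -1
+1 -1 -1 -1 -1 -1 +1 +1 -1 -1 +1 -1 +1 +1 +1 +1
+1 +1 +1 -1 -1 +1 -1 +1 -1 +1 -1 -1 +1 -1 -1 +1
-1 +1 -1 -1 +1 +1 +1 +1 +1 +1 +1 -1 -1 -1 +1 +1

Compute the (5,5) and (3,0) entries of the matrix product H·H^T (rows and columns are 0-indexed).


Row 0 of H: [-1, -1, 1, -1, -1, 1, 1, -1, -1, 1, 1, 1, -1, 1, -1, 1].
Row 3 of H: [-1, 1, -1, -1, -1, -1, -1, -1, -1, -1, -1, 1, -1, -1, 1, 1].
Row 5 of H: [1, -1, -1, -1, -1, -1, 1, 1, 1, 1, -1, 1, -1, -1, -1, -1].
(H·H^T)[5][5] = Σ_j H[5][j]·H[5][j] = (1)² + (-1)² + (-1)² + (-1)² + (-1)² + (-1)² + (1)² + (1)² + (1)² + (1)² + (-1)² + (1)² + (-1)² + (-1)² + (-1)² + (-1)² = 1 + 1 + 1 + 1 + 1 + 1 + 1 + 1 + 1 + 1 + 1 + 1 + 1 + 1 + 1 + 1 = 16.
(H·H^T)[3][0] = Σ_j H[3][j]·H[0][j] = (-1)·(-1) + (1)·(-1) + (-1)·(1) + (-1)·(-1) + (-1)·(-1) + (-1)·(1) + (-1)·(1) + (-1)·(-1) + (-1)·(-1) + (-1)·(1) + (-1)·(1) + (1)·(1) + (-1)·(-1) + (-1)·(1) + (1)·(-1) + (1)·(1) = 1 + -1 + -1 + 1 + 1 + -1 + -1 + 1 + 1 + -1 + -1 + 1 + 1 + -1 + -1 + 1 = 0.
So rows 3 and 0 are orthogonal; the diagonal entry equals n = 16.

(5,5) entry = 16; (3,0) entry = 0.


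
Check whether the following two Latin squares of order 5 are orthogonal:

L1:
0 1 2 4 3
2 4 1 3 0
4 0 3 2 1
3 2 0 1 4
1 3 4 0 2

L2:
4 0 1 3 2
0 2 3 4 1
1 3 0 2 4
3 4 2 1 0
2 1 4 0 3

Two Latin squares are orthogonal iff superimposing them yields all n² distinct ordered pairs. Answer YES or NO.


Form the n² = 25 superimposed pairs (L1[i][j], L2[i][j]), row by row (rows and columns indexed from 0):
row 0: (0,4) (1,0) (2,1) (4,3) (3,2)
row 1: (2,0) (4,2) (1,3) (3,4) (0,1)
row 2: (4,1) (0,3) (3,0) (2,2) (1,4)
row 3: (3,3) (2,4) (0,2) (1,1) (4,0)
row 4: (1,2) (3,1) (4,4) (0,0) (2,3)
Orthogonality requires all 25 pairs distinct.
Check by first coordinate: for each symbol s of L1, list the L2 entries in the n cells where L1 = s; they must all differ.
  L1 = 0: L2 entries (in reading order) 4, 1, 3, 2, 0 — all 5 distinct ✓
  L1 = 1: L2 entries (in reading order) 0, 3, 4, 1, 2 — all 5 distinct ✓
  L1 = 2: L2 entries (in reading order) 1, 0, 2, 4, 3 — all 5 distinct ✓
  L1 = 3: L2 entries (in reading order) 2, 4, 0, 3, 1 — all 5 distinct ✓
  L1 = 4: L2 entries (in reading order) 3, 2, 1, 0, 4 — all 5 distinct ✓
Every symbol of L1 meets every symbol of L2 exactly once, so all 25 pairs are distinct (25 of 25).
Conclusion: YES.

YES


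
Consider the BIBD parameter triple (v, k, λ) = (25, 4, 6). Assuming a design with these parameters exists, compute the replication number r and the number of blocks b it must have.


Any 2-(v, k, λ) BIBD satisfies two necessary conditions:
  (i)  Each point sits in r blocks, and counting incidences through any fixed point gives r(k − 1) = λ(v − 1), so r = λ(v − 1)/(k − 1).
  (ii) Total incidences bk = vr, so b = vr/k.
Step 1: r = λ(v − 1)/(k − 1) = 6·(25 − 1)/(4 − 1) = 6·24/3 = 144/3 = 48.
Step 2: b = vr/k = 25·48/4 = 1200/4 = 300.
Check integrality: r = 48 ∈ Z ✓, b = 300 ∈ Z ✓.
(These identities are necessary conditions: they determine r and b for any design with these parameters, but do not by themselves prove that one exists.)

r = 48, b = 300.


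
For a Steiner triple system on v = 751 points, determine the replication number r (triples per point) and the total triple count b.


An STS(v) is a 2-(v, 3, 1) BIBD: block size k = 3, λ = 1.
Replication: r(k − 1) = λ(v − 1) ⇒ r·2 = 751 − 1 = 750 ⇒ r = 375.
Block count: b = v(v − 1)/6 = 751·750/6 = 563250/6 = 93875.
(Check via bk = vr: 93875·3 = 281625 = 751·375 = 281625 ✓.)

r = 375, b = 93875.


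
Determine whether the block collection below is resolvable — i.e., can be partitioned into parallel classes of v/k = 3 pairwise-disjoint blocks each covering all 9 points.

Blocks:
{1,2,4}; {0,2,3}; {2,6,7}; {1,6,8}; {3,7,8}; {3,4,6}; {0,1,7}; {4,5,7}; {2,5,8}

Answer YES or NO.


v = 9, block size k = 3, number of blocks = 9.
For resolvability, blocks must partition into parallel classes of size v/k = 3.
Total blocks must therefore be a multiple of 3: 9 = 3·3 + 0 ⇒ divisible ✓.
Consider block {1,2,4}. The only other block(s) in the collection disjoint from it are {3,7,8} — just 1 block(s). Any parallel class containing {1,2,4} would need 2 other blocks each disjoint from it, so no parallel class of size 3 can contain {1,2,4}.
Since every block must belong to some parallel class in a resolution, the collection cannot be partitioned into parallel classes.
Resolvable? NO.

NO


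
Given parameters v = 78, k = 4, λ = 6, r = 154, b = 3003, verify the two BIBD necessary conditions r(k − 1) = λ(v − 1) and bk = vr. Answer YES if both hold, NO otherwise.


Condition (i): r(k − 1) = 154·3 = 462; λ(v − 1) = 6·77 = 462. Match? YES.
Condition (ii): bk = 3003·4 = 12012; vr = 78·154 = 12012. Match? YES.
Both conditions hold? YES.

YES


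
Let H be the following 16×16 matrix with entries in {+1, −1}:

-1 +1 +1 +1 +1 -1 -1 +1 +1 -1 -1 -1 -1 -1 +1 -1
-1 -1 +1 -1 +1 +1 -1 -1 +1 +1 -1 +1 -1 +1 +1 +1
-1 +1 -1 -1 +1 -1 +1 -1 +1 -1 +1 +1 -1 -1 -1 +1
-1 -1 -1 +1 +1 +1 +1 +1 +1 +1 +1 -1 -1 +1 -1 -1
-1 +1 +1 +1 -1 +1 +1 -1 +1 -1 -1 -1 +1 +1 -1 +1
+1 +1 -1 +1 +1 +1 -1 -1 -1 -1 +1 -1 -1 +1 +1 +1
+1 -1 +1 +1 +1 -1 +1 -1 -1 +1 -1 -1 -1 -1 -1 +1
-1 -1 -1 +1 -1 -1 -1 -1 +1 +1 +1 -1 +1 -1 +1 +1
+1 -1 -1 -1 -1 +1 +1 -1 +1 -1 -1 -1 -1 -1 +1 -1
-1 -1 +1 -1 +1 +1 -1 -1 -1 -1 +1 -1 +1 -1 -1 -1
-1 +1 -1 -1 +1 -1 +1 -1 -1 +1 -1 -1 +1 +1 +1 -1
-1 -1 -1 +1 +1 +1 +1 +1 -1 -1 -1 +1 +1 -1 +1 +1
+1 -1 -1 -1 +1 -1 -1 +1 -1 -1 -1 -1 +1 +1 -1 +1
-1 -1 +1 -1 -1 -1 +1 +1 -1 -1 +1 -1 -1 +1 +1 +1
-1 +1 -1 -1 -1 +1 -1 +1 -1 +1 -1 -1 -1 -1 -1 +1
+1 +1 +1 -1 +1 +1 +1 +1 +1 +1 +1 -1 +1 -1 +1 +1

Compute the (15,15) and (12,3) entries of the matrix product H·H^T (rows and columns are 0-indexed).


Row 3 of H: [-1, -1, -1, 1, 1, 1, 1, 1, 1, 1, 1, -1, -1, 1, -1, -1].
Row 12 of H: [1, -1, -1, -1, 1, -1, -1, 1, -1, -1, -1, -1, 1, 1, -1, 1].
Row 15 of H: [1, 1, 1, -1, 1, 1, 1, 1, 1, 1, 1, -1, 1, -1, 1, 1].
(H·H^T)[15][15] = Σ_j H[15][j]·H[15][j] = (1)² + (1)² + (1)² + (-1)² + (1)² + (1)² + (1)² + (1)² + (1)² + (1)² + (1)² + (-1)² + (1)² + (-1)² + (1)² + (1)² = 1 + 1 + 1 + 1 + 1 + 1 + 1 + 1 + 1 + 1 + 1 + 1 + 1 + 1 + 1 + 1 = 16.
(H·H^T)[12][3] = Σ_j H[12][j]·H[3][j] = (1)·(-1) + (-1)·(-1) + (-1)·(-1) + (-1)·(1) + (1)·(1) + (-1)·(1) + (-1)·(1) + (1)·(1) + (-1)·(1) + (-1)·(1) + (-1)·(1) + (-1)·(-1) + (1)·(-1) + (1)·(1) + (-1)·(-1) + (1)·(-1) = -1 + 1 + 1 + -1 + 1 + -1 + -1 + 1 + -1 + -1 + -1 + 1 + -1 + 1 + 1 + -1 = -2.
Rows 12 and 3 are not orthogonal (dot product = -2 ≠ 0), so H is not a Hadamard matrix.

(15,15) entry = 16; (12,3) entry = -2.


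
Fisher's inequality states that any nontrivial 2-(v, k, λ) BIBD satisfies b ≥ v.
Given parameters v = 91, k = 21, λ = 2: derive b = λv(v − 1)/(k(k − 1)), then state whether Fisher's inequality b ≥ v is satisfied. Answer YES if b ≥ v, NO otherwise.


b = λv(v − 1)/(k(k − 1)) = 2·91·90/(21·20) = 16380/420 = 39.
Compare with v = 91: b < v, so Fisher's inequality fails.

NO


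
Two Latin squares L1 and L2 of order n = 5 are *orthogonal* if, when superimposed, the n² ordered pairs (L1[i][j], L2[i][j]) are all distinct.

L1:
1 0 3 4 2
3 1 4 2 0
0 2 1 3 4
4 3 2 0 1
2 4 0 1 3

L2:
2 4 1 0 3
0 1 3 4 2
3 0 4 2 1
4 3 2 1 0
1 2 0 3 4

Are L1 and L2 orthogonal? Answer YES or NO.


Form the n² = 25 superimposed pairs (L1[i][j], L2[i][j]), row by row (rows and columns indexed from 0):
row 0: (1,2) (0,4) (3,1) (4,0) (2,3)
row 1: (3,0) (1,1) (4,3) (2,4) (0,2)
row 2: (0,3) (2,0) (1,4) (3,2) (4,1)
row 3: (4,4) (3,3) (2,2) (0,1) (1,0)
row 4: (2,1) (4,2) (0,0) (1,3) (3,4)
Orthogonality requires all 25 pairs distinct.
Check by first coordinate: for each symbol s of L1, list the L2 entries in the n cells where L1 = s; they must all differ.
  L1 = 0: L2 entries (in reading order) 4, 2, 3, 1, 0 — all 5 distinct ✓
  L1 = 1: L2 entries (in reading order) 2, 1, 4, 0, 3 — all 5 distinct ✓
  L1 = 2: L2 entries (in reading order) 3, 4, 0, 2, 1 — all 5 distinct ✓
  L1 = 3: L2 entries (in reading order) 1, 0, 2, 3, 4 — all 5 distinct ✓
  L1 = 4: L2 entries (in reading order) 0, 3, 1, 4, 2 — all 5 distinct ✓
Every symbol of L1 meets every symbol of L2 exactly once, so all 25 pairs are distinct (25 of 25).
Conclusion: YES.

YES


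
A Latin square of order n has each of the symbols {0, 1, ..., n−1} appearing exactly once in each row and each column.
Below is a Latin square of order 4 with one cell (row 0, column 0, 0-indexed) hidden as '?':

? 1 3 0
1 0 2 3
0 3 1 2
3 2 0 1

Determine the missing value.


Row 0 contains symbols [0, 1, 3] — missing [2].
Column 0 contains symbols [0, 1, 3] — missing [2].
The missing symbol must appear in both missing sets; intersection = [2].
Therefore the hidden value is 2.

Missing value = 2.


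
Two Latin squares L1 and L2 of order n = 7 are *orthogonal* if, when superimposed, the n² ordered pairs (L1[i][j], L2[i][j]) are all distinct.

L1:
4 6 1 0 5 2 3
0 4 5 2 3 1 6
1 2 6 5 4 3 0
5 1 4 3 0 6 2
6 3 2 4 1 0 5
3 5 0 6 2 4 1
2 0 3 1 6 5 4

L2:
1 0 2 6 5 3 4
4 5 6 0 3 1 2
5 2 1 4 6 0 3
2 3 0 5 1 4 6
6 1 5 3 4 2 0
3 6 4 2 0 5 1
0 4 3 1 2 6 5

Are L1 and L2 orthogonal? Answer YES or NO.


Form the n² = 49 superimposed pairs (L1[i][j], L2[i][j]), row by row (rows and columns indexed from 0):
row 0: (4,1) (6,0) (1,2) (0,6) (5,5) (2,3) (3,4)
row 1: (0,4) (4,5) (5,6) (2,0) (3,3) (1,1) (6,2)
row 2: (1,5) (2,2) (6,1) (5,4) (4,6) (3,0) (0,3)
row 3: (5,2) (1,3) (4,0) (3,5) (0,1) (6,4) (2,6)
row 4: (6,6) (3,1) (2,5) (4,3) (1,4) (0,2) (5,0)
row 5: (3,3) (5,6) (0,4) (6,2) (2,0) (4,5) (1,1)
row 6: (2,0) (0,4) (3,3) (1,1) (6,2) (5,6) (4,5)
Orthogonality requires all 49 pairs distinct.
But the pair (3,3) repeats: cell (1,4) has L1 = 3, L2 = 3, and cell (5,0) has L1 = 3, L2 = 3.
A repeated pair means some other pair never occurs (only 35 distinct pairs out of 49), so the squares are not orthogonal.
Conclusion: NO.

NO


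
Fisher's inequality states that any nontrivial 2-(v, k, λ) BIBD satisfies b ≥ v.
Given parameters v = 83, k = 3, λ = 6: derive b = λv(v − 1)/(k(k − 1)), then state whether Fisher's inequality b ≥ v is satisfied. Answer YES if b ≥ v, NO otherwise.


r = λ(v − 1)/(k − 1) = 6·82/2 = 246.
b = vr/k = 83·246/3 = 6806.
Fisher's inequality: b ≥ v ⇔ 6806 ≥ 83? YES.

YES


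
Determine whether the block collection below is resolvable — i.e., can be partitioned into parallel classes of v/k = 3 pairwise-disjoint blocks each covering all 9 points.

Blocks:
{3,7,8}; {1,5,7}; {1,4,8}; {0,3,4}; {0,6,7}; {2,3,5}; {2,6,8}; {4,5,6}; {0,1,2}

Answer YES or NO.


v = 9, block size k = 3, number of blocks = 9.
For resolvability, blocks must partition into parallel classes of size v/k = 3.
Total blocks must therefore be a multiple of 3: 9 = 3·3 + 0 ⇒ divisible ✓.
Greedy packing gives 3 candidate class(es). Each should be a full parallel class (size 3, covers all 9 points).
  Class 1 (3 blocks): {3,7,8}; {4,5,6}; {0,1,2}. Points covered: [0, 1, 2, 3, 4, 5, 6, 7, 8].
  Class 2 (3 blocks): {1,5,7}; {0,3,4}; {2,6,8}. Points covered: [0, 1, 2, 3, 4, 5, 6, 7, 8].
  Class 3 (3 blocks): {1,4,8}; {0,6,7}; {2,3,5}. Points covered: [0, 1, 2, 3, 4, 5, 6, 7, 8].
All classes full (size 3)? YES. All classes cover every point? YES.
Resolvable? YES.

YES


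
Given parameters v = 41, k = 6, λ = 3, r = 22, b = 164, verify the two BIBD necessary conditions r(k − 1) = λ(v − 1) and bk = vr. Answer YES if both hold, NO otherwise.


Condition (i): r(k − 1) = 22·5 = 110; λ(v − 1) = 3·40 = 120. Match? NO.
Condition (ii): bk = 164·6 = 984; vr = 41·22 = 902. Match? NO.
Both conditions hold? NO.

NO


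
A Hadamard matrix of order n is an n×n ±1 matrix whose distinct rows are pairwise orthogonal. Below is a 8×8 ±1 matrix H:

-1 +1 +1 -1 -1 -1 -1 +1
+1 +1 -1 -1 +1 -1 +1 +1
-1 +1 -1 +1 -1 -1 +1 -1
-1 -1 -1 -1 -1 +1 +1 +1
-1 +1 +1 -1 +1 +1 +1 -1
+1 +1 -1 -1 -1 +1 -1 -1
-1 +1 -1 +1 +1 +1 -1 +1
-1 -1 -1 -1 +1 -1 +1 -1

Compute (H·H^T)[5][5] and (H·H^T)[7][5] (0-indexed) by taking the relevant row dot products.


Row 5 of H: [1, 1, -1, -1, -1, 1, -1, -1].
Row 7 of H: [-1, -1, -1, -1, 1, -1, 1, -1].
(H·H^T)[5][5] = Σ_j H[5][j]·H[5][j] = (1)² + (1)² + (-1)² + (-1)² + (-1)² + (1)² + (-1)² + (-1)² = 1 + 1 + 1 + 1 + 1 + 1 + 1 + 1 = 8.
(H·H^T)[7][5] = Σ_j H[7][j]·H[5][j] = (-1)·(1) + (-1)·(1) + (-1)·(-1) + (-1)·(-1) + (1)·(-1) + (-1)·(1) + (1)·(-1) + (-1)·(-1) = -1 + -1 + 1 + 1 + -1 + -1 + -1 + 1 = -2.
Rows 7 and 5 are not orthogonal (dot product = -2 ≠ 0), so H is not a Hadamard matrix.

(5,5) entry = 8; (7,5) entry = -2.


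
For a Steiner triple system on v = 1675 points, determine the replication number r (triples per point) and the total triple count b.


An STS(v) is a 2-(v, 3, 1) BIBD: block size k = 3, λ = 1.
Replication: r(k − 1) = λ(v − 1) ⇒ r·2 = 1675 − 1 = 1674 ⇒ r = 837.
Block count: bk = vr ⇒ b·3 = 1675·837 = 1401975 ⇒ b = 467325.
(Check via b = v(v − 1)/6 = 1675·1674/6 = 2803950/6 = 467325.)

r = 837, b = 467325.


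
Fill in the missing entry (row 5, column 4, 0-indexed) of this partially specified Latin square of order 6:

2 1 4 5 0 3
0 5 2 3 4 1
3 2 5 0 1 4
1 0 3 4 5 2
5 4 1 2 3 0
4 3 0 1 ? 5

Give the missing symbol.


Row 5 contains symbols [0, 1, 3, 4, 5] — missing [2].
Column 4 contains symbols [0, 1, 3, 4, 5] — missing [2].
The missing symbol must appear in both missing sets; intersection = [2].
Therefore the hidden value is 2.

Missing value = 2.


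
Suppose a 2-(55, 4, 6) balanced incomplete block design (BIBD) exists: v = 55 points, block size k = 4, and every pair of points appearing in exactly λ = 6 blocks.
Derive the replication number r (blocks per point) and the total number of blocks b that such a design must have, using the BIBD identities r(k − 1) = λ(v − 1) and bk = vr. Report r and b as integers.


Any 2-(v, k, λ) BIBD satisfies two necessary conditions:
  (i)  Each point sits in r blocks, and counting incidences through any fixed point gives r(k − 1) = λ(v − 1), so r = λ(v − 1)/(k − 1).
  (ii) Total incidences bk = vr, so b = vr/k.
Step 1: r = λ(v − 1)/(k − 1) = 6·(55 − 1)/(4 − 1) = 6·54/3 = 324/3 = 108.
Step 2: b = vr/k = 55·108/4 = 5940/4 = 1485.
Check integrality: r = 108 ∈ Z ✓, b = 1485 ∈ Z ✓.
(These identities are necessary conditions: they determine r and b for any design with these parameters, but do not by themselves prove that one exists.)

r = 108, b = 1485.


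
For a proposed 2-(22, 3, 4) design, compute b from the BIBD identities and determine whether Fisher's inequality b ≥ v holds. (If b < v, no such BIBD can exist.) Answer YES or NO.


b = λv(v − 1)/(k(k − 1)) = 4·22·21/(3·2) = 1848/6 = 308.
Compare with v = 22: b ≥ v, so Fisher's inequality holds.

YES


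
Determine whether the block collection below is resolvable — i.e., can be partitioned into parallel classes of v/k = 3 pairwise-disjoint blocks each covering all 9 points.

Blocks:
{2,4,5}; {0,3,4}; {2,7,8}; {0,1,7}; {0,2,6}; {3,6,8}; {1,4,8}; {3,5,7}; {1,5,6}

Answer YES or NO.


v = 9, block size k = 3, number of blocks = 9.
For resolvability, blocks must partition into parallel classes of size v/k = 3.
Total blocks must therefore be a multiple of 3: 9 = 3·3 + 0 ⇒ divisible ✓.
Greedy packing gives 3 candidate class(es). Each should be a full parallel class (size 3, covers all 9 points).
  Class 1 (3 blocks): {2,4,5}; {0,1,7}; {3,6,8}. Points covered: [0, 1, 2, 3, 4, 5, 6, 7, 8].
  Class 2 (3 blocks): {0,3,4}; {2,7,8}; {1,5,6}. Points covered: [0, 1, 2, 3, 4, 5, 6, 7, 8].
  Class 3 (3 blocks): {0,2,6}; {1,4,8}; {3,5,7}. Points covered: [0, 1, 2, 3, 4, 5, 6, 7, 8].
All classes full (size 3)? YES. All classes cover every point? YES.
Resolvable? YES.

YES


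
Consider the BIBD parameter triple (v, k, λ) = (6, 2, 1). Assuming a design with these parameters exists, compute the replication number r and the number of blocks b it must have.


Any 2-(v, k, λ) BIBD satisfies two necessary conditions:
  (i)  Each point sits in r blocks, and counting incidences through any fixed point gives r(k − 1) = λ(v − 1), so r = λ(v − 1)/(k − 1).
  (ii) Total incidences bk = vr, so b = vr/k.
Step 1: r = λ(v − 1)/(k − 1) = 1·(6 − 1)/(2 − 1) = 1·5/1 = 5/1 = 5.
Step 2: b = vr/k = 6·5/2 = 30/2 = 15.
Check integrality: r = 5 ∈ Z ✓, b = 15 ∈ Z ✓.
(These identities are necessary conditions: they determine r and b for any design with these parameters, but do not by themselves prove that one exists.)

r = 5, b = 15.


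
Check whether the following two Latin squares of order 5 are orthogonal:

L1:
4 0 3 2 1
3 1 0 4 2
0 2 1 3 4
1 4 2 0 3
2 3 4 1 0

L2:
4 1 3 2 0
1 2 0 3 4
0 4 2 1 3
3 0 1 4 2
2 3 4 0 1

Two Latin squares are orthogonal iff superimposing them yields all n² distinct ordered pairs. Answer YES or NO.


Form the n² = 25 superimposed pairs (L1[i][j], L2[i][j]), row by row (rows and columns indexed from 0):
row 0: (4,4) (0,1) (3,3) (2,2) (1,0)
row 1: (3,1) (1,2) (0,0) (4,3) (2,4)
row 2: (0,0) (2,4) (1,2) (3,1) (4,3)
row 3: (1,3) (4,0) (2,1) (0,4) (3,2)
row 4: (2,2) (3,3) (4,4) (1,0) (0,1)
Orthogonality requires all 25 pairs distinct.
But the pair (0,0) repeats: cell (1,2) has L1 = 0, L2 = 0, and cell (2,0) has L1 = 0, L2 = 0.
A repeated pair means some other pair never occurs (only 15 distinct pairs out of 25), so the squares are not orthogonal.
Conclusion: NO.

NO


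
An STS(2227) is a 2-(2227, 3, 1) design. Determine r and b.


An STS(v) is a 2-(v, 3, 1) BIBD: block size k = 3, λ = 1.
Replication: r(k − 1) = λ(v − 1) ⇒ r·2 = 2227 − 1 = 2226 ⇒ r = 1113.
Block count: bk = vr ⇒ b·3 = 2227·1113 = 2478651 ⇒ b = 826217.

r = 1113, b = 826217.


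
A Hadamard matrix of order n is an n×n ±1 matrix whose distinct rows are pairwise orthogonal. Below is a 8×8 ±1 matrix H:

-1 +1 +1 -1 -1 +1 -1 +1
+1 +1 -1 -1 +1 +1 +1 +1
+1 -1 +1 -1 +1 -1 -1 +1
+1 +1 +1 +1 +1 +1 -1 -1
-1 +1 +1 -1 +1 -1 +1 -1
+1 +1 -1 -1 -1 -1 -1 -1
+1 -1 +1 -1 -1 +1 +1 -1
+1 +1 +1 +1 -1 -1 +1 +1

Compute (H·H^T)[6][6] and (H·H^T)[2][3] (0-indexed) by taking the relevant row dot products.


Row 2 of H: [1, -1, 1, -1, 1, -1, -1, 1].
Row 3 of H: [1, 1, 1, 1, 1, 1, -1, -1].
Row 6 of H: [1, -1, 1, -1, -1, 1, 1, -1].
(H·H^T)[6][6] = Σ_j H[6][j]·H[6][j] = (1)² + (-1)² + (1)² + (-1)² + (-1)² + (1)² + (1)² + (-1)² = 1 + 1 + 1 + 1 + 1 + 1 + 1 + 1 = 8.
(H·H^T)[2][3] = Σ_j H[2][j]·H[3][j] = (1)·(1) + (-1)·(1) + (1)·(1) + (-1)·(1) + (1)·(1) + (-1)·(1) + (-1)·(-1) + (1)·(-1) = 1 + -1 + 1 + -1 + 1 + -1 + 1 + -1 = 0.
So rows 2 and 3 are orthogonal; the diagonal entry equals n = 8.

(6,6) entry = 8; (2,3) entry = 0.


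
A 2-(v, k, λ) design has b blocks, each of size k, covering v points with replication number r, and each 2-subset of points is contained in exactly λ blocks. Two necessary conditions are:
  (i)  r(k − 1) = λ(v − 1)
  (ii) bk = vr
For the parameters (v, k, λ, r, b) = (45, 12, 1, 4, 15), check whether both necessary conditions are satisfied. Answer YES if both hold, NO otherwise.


Condition (i): r(k − 1) = 4·11 = 44; λ(v − 1) = 1·44 = 44. Match? YES.
Condition (ii): bk = 15·12 = 180; vr = 45·4 = 180. Match? YES.
Both conditions hold? YES.

YES


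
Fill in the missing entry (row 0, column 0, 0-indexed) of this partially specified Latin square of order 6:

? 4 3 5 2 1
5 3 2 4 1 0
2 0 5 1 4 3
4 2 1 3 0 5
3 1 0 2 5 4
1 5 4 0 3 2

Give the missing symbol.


Row 0 contains symbols [1, 2, 3, 4, 5] — missing [0].
Column 0 contains symbols [1, 2, 3, 4, 5] — missing [0].
The missing symbol must appear in both missing sets; intersection = [0].
Therefore the hidden value is 0.

Missing value = 0.


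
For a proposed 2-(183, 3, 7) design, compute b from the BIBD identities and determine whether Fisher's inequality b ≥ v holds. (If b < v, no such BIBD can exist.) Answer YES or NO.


b = λv(v − 1)/(k(k − 1)) = 7·183·182/(3·2) = 233142/6 = 38857.
Compare with v = 183: b ≥ v, so Fisher's inequality holds.

YES


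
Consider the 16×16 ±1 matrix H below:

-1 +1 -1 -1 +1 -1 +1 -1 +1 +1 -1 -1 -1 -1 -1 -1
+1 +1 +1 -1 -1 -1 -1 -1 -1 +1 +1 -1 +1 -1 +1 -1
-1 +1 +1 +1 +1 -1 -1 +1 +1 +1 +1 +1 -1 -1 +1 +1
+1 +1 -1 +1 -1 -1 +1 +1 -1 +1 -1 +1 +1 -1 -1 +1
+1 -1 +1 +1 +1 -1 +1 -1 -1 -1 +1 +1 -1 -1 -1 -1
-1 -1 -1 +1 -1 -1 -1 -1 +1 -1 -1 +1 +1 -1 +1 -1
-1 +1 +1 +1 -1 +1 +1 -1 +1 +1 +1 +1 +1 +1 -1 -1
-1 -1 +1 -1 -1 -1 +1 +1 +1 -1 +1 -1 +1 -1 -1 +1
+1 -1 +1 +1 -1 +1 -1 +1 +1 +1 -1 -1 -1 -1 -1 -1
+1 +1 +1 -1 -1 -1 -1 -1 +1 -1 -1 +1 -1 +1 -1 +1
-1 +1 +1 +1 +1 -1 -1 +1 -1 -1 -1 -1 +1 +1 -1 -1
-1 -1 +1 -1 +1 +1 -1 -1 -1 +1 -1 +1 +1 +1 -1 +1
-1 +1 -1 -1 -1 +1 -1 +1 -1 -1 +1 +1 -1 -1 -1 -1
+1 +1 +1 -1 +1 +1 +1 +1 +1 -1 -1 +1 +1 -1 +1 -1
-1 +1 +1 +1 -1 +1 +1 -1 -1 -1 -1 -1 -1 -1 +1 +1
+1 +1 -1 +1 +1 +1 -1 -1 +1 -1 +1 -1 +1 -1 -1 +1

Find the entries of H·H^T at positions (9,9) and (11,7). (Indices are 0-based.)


Row 7 of H: [-1, -1, 1, -1, -1, -1, 1, 1, 1, -1, 1, -1, 1, -1, -1, 1].
Row 9 of H: [1, 1, 1, -1, -1, -1, -1, -1, 1, -1, -1, 1, -1, 1, -1, 1].
Row 11 of H: [-1, -1, 1, -1, 1, 1, -1, -1, -1, 1, -1, 1, 1, 1, -1, 1].
(H·H^T)[9][9] = Σ_j H[9][j]·H[9][j] = (1)² + (1)² + (1)² + (-1)² + (-1)² + (-1)² + (-1)² + (-1)² + (1)² + (-1)² + (-1)² + (1)² + (-1)² + (1)² + (-1)² + (1)² = 1 + 1 + 1 + 1 + 1 + 1 + 1 + 1 + 1 + 1 + 1 + 1 + 1 + 1 + 1 + 1 = 16.
(H·H^T)[11][7] = Σ_j H[11][j]·H[7][j] = (-1)·(-1) + (-1)·(-1) + (1)·(1) + (-1)·(-1) + (1)·(-1) + (1)·(-1) + (-1)·(1) + (-1)·(1) + (-1)·(1) + (1)·(-1) + (-1)·(1) + (1)·(-1) + (1)·(1) + (1)·(-1) + (-1)·(-1) + (1)·(1) = 1 + 1 + 1 + 1 + -1 + -1 + -1 + -1 + -1 + -1 + -1 + -1 + 1 + -1 + 1 + 1 = -2.
Rows 11 and 7 are not orthogonal (dot product = -2 ≠ 0), so H is not a Hadamard matrix.

(9,9) entry = 16; (11,7) entry = -2.
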